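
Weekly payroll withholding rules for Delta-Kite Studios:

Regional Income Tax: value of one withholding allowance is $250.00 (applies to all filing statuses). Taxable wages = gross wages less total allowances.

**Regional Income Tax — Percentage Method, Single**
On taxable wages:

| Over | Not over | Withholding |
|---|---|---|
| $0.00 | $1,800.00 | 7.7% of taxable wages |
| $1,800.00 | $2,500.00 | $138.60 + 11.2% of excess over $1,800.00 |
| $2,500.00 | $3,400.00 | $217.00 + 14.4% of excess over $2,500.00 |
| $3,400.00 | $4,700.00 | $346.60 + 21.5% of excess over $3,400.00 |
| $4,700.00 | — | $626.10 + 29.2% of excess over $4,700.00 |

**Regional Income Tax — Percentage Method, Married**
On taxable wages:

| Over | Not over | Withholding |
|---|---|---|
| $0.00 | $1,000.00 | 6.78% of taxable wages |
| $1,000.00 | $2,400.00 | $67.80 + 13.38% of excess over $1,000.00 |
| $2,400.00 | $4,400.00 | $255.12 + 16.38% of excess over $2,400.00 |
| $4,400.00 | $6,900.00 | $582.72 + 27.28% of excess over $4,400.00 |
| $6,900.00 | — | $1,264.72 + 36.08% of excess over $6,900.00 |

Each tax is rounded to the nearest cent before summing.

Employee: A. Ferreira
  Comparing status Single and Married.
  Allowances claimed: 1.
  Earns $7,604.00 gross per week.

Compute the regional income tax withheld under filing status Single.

Regional Income Tax (Single): taxable = $7,604.00 − 1×$250.00 = $7,354.00
  $626.10 + 29.2% × ($7,354.00 − $4,700.00) = $626.10 + 29.2% × $2,654.00 = $1,401.07

$1,401.07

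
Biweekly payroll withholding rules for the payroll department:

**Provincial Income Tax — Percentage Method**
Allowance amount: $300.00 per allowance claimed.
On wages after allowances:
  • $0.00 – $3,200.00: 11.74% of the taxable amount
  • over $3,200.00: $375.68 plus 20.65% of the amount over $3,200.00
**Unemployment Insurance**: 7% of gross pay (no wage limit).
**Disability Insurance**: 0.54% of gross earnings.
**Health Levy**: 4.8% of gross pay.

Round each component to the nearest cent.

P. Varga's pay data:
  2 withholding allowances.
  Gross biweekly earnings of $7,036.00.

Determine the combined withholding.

Provincial Income Tax: taxable = $7,036.00 − 2×$300.00 = $6,436.00
  $375.68 + 20.65% × ($6,436.00 − $3,200.00) = $375.68 + 20.65% × $3,236.00 = $1,043.91
Unemployment Insurance: 7% × $7,036.00 = $492.52
Disability Insurance: 0.54% × $7,036.00 = $37.99
Health Levy: 4.8% × $7,036.00 = $337.73
Total: $1,043.91 + $492.52 + $37.99 + $337.73 = $1,912.15

$1,912.15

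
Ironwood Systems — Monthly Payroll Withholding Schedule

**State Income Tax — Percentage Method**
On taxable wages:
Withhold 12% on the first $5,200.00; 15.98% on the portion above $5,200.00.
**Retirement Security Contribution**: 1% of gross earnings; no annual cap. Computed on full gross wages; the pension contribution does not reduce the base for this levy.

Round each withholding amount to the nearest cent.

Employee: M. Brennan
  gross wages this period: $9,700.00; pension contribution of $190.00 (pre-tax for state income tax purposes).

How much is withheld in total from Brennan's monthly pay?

State Income Tax: taxable = $9,700.00 − $190.00 = $9,510.00
  $624.00 + 15.98% × ($9,510.00 − $5,200.00) = $624.00 + 15.98% × $4,310.00 = $1,312.74
Retirement Security Contribution: 1% × $9,700.00 = $97.00
Total: $1,312.74 + $97.00 = $1,409.74

$1,409.74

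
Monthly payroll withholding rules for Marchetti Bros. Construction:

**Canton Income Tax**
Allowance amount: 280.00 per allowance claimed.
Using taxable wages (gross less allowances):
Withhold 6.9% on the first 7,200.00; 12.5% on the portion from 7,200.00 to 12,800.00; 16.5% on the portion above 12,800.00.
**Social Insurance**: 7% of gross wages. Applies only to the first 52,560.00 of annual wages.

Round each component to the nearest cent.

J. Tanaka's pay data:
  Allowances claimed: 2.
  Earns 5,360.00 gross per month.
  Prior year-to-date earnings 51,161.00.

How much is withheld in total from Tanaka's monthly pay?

Canton Income Tax: taxable = 5,360.00 − 2×280.00 = 4,800.00
  6.9% × 4,800.00 = 331.20
Social Insurance: cap 52,560.00 − YTD 51,161.00 = 1,399.00 subject; 7% × 1,399.00 = 97.93
Total: 331.20 + 97.93 = 429.13

429.13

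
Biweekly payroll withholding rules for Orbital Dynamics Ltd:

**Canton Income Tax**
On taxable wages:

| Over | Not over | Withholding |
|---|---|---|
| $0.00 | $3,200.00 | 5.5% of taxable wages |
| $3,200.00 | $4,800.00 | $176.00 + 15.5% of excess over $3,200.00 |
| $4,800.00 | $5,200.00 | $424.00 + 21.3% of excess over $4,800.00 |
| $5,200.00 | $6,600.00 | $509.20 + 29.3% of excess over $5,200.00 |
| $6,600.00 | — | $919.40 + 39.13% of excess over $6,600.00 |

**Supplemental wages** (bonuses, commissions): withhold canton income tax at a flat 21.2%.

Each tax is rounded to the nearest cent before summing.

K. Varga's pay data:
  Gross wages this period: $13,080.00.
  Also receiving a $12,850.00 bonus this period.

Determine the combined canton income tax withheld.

Canton Income Tax: taxable = $13,080.00
  $919.40 + 39.13% × ($13,080.00 − $6,600.00) = $919.40 + 39.13% × $6,480.00 = $3,455.02
Supplemental (21.2% flat on bonus): 21.2% × $12,850.00 = $2,724.20
Total canton income tax: $3,455.02 + $2,724.20 = $6,179.22

$6,179.22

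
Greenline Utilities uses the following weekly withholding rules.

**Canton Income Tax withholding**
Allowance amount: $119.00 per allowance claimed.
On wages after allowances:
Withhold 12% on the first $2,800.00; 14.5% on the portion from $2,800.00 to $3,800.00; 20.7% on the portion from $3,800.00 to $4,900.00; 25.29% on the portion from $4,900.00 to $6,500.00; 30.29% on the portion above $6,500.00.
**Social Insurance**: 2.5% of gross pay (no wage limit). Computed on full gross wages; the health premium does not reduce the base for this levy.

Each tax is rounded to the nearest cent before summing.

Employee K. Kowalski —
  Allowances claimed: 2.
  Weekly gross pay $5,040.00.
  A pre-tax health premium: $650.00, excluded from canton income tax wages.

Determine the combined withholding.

Canton Income Tax: taxable = $5,040.00 − $650.00 − 2×$119.00 = $4,152.00
  $481.00 + 20.7% × ($4,152.00 − $3,800.00) = $481.00 + 20.7% × $352.00 = $553.86
Social Insurance: 2.5% × $5,040.00 = $126.00
Total: $553.86 + $126.00 = $679.86

$679.86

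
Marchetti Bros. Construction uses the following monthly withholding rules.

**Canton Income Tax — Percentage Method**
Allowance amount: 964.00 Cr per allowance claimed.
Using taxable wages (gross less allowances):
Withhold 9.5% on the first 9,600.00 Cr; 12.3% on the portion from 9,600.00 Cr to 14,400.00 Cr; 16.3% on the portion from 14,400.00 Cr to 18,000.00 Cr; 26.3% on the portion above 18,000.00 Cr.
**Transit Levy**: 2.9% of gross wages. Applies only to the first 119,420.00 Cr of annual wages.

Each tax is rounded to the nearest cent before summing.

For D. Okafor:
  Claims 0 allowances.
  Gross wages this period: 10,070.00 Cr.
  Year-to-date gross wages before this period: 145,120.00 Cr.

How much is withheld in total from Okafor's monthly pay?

Canton Income Tax: taxable = 10,070.00 Cr
  912.00 Cr + 12.3% × (10,070.00 Cr − 9,600.00 Cr) = 912.00 Cr + 12.3% × 470.00 Cr = 969.81 Cr
Transit Levy: YTD 145,120.00 Cr ≥ cap 119,420.00 Cr → 0.00 Cr
Total: 969.81 Cr + 0.00 Cr = 969.81 Cr

969.81 Cr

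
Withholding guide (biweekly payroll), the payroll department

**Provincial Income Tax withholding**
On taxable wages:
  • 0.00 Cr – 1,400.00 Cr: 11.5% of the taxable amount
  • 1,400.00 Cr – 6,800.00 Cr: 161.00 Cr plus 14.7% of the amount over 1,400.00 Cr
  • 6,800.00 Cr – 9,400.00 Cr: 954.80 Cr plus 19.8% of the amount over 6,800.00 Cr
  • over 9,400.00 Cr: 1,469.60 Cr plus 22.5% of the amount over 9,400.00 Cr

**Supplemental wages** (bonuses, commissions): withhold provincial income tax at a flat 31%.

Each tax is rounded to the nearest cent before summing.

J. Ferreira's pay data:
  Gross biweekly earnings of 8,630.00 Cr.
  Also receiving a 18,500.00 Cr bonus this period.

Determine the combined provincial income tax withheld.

7,052.14 Cr

Provincial Income Tax: taxable = 8,630.00 Cr
  954.80 Cr + 19.8% × (8,630.00 Cr − 6,800.00 Cr) = 954.80 Cr + 19.8% × 1,830.00 Cr = 1,317.14 Cr
Supplemental (31% flat on bonus): 31% × 18,500.00 Cr = 5,735.00 Cr
Total provincial income tax: 1,317.14 Cr + 5,735.00 Cr = 7,052.14 Cr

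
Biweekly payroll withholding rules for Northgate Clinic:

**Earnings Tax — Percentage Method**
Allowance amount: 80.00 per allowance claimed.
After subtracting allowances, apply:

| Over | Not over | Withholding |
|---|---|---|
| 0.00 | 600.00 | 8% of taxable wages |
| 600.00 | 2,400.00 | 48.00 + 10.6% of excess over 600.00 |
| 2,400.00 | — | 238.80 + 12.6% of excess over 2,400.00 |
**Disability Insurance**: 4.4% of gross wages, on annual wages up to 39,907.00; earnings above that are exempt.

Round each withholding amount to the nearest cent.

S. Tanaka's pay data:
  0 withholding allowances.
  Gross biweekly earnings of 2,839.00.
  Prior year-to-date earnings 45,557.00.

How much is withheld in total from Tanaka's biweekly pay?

294.11

Earnings Tax: taxable = 2,839.00
  238.80 + 12.6% × (2,839.00 − 2,400.00) = 238.80 + 12.6% × 439.00 = 294.11
Disability Insurance: YTD 45,557.00 ≥ cap 39,907.00 → 0.00
Total: 294.11 + 0.00 = 294.11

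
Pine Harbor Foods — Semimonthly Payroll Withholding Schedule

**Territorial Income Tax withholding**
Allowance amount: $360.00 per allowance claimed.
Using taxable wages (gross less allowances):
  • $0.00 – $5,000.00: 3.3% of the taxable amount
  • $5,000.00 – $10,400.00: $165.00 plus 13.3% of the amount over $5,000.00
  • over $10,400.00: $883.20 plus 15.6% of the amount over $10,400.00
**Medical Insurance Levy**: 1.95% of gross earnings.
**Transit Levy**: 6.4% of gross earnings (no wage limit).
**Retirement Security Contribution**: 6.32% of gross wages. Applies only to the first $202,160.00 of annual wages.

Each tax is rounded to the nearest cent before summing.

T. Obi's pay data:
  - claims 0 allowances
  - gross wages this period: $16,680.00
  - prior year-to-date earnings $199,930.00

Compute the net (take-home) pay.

$13,283.40

Territorial Income Tax: taxable = $16,680.00
  $883.20 + 15.6% × ($16,680.00 − $10,400.00) = $883.20 + 15.6% × $6,280.00 = $1,862.88
Medical Insurance Levy: 1.95% × $16,680.00 = $325.26
Transit Levy: 6.4% × $16,680.00 = $1,067.52
Retirement Security Contribution: cap $202,160.00 − YTD $199,930.00 = $2,230.00 subject; 6.32% × $2,230.00 = $140.94
Total withheld: $1,862.88 + $325.26 + $1,067.52 + $140.94 = $3,396.60
Net pay: $16,680.00 − $3,396.60 = $13,283.40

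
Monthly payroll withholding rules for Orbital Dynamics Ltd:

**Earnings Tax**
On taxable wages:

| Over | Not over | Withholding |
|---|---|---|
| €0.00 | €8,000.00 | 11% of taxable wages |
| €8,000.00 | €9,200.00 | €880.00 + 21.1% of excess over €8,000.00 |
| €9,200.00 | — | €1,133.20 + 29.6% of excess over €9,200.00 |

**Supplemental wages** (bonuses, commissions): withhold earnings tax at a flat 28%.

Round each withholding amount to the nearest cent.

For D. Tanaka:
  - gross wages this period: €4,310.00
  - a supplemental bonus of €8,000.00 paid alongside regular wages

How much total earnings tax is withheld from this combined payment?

Earnings Tax: taxable = €4,310.00
  11% × €4,310.00 = €474.10
Supplemental (28% flat on bonus): 28% × €8,000.00 = €2,240.00
Total earnings tax: €474.10 + €2,240.00 = €2,714.10

€2,714.10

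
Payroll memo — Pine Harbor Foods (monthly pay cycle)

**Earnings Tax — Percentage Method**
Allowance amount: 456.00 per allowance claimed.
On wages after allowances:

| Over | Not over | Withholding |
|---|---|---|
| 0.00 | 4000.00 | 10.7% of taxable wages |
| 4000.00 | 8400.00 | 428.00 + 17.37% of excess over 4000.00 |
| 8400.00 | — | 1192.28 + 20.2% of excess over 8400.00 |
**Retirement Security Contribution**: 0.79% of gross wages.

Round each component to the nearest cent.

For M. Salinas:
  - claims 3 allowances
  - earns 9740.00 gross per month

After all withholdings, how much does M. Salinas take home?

8475.63

Earnings Tax: taxable = 9740.00 − 3×456.00 = 8372.00
  428.00 + 17.37% × (8372.00 − 4000.00) = 428.00 + 17.37% × 4372.00 = 1187.42
Retirement Security Contribution: 0.79% × 9740.00 = 76.95
Total withheld: 1187.42 + 76.95 = 1264.37
Net pay: 9740.00 − 1264.37 = 8475.63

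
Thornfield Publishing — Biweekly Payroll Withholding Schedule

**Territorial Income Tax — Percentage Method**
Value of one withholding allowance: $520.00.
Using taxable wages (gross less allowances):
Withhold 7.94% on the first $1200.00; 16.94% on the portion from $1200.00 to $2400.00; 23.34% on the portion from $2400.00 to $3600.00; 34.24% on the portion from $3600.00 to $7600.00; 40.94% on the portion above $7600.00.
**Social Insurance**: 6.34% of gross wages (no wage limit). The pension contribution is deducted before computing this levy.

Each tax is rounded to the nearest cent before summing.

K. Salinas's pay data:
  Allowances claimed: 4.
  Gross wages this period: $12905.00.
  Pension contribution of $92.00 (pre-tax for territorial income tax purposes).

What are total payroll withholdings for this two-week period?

Territorial Income Tax: taxable = $12905.00 − $92.00 − 4×$520.00 = $10733.00
  $1948.24 + 40.94% × ($10733.00 − $7600.00) = $1948.24 + 40.94% × $3133.00 = $3230.89
Social Insurance: 6.34% × $12813.00 = $812.34
Total: $3230.89 + $812.34 = $4043.23

$4043.23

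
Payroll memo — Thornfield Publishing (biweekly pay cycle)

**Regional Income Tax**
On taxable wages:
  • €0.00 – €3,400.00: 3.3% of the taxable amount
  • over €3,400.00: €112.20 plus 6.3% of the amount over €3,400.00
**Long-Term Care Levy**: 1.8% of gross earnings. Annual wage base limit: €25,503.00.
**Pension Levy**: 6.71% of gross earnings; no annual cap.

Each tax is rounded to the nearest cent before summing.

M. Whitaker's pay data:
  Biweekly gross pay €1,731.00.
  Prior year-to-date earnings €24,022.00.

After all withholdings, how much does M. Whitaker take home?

€1,531.07

Regional Income Tax: taxable = €1,731.00
  3.3% × €1,731.00 = €57.12
Long-Term Care Levy: cap €25,503.00 − YTD €24,022.00 = €1,481.00 subject; 1.8% × €1,481.00 = €26.66
Pension Levy: 6.71% × €1,731.00 = €116.15
Total withheld: €57.12 + €26.66 + €116.15 = €199.93
Net pay: €1,731.00 − €199.93 = €1,531.07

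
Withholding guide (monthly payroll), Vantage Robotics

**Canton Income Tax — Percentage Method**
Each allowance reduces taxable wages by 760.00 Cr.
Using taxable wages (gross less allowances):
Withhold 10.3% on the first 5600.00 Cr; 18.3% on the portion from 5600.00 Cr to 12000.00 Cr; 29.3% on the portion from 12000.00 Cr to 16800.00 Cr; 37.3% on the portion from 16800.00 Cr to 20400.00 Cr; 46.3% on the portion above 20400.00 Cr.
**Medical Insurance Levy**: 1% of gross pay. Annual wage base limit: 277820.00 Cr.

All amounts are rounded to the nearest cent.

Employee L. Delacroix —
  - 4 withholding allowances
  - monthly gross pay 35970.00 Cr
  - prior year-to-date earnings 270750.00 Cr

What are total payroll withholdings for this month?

10369.29 Cr

Canton Income Tax: taxable = 35970.00 Cr − 4×760.00 Cr = 32930.00 Cr
  4497.20 Cr + 46.3% × (32930.00 Cr − 20400.00 Cr) = 4497.20 Cr + 46.3% × 12530.00 Cr = 10298.59 Cr
Medical Insurance Levy: cap 277820.00 Cr − YTD 270750.00 Cr = 7070.00 Cr subject; 1% × 7070.00 Cr = 70.70 Cr
Total: 10298.59 Cr + 70.70 Cr = 10369.29 Cr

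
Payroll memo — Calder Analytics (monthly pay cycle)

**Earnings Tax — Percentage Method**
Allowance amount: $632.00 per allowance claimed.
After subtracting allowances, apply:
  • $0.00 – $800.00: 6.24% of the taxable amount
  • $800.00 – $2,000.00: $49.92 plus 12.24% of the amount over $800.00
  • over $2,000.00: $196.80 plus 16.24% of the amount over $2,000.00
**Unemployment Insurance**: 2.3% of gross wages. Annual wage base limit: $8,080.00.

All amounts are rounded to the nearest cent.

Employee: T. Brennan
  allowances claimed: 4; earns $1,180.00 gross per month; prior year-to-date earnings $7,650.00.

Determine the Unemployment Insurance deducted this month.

Unemployment Insurance: cap $8,080.00 − YTD $7,650.00 = $430.00 subject; 2.3% × $430.00 = $9.89

$9.89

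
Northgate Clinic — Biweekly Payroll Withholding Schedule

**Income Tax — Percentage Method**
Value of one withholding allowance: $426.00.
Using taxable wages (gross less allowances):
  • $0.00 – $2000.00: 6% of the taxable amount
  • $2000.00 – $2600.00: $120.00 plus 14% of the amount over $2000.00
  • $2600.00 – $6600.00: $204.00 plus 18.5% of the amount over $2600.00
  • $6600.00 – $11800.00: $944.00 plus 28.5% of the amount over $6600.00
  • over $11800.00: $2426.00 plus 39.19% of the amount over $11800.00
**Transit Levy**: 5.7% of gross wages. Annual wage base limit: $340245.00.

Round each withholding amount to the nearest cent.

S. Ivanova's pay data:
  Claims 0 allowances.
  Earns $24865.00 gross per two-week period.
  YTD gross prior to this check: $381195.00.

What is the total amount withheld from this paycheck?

$7546.17

Income Tax: taxable = $24865.00
  $2426.00 + 39.19% × ($24865.00 − $11800.00) = $2426.00 + 39.19% × $13065.00 = $7546.17
Transit Levy: YTD $381195.00 ≥ cap $340245.00 → $0.00
Total: $7546.17 + $0.00 = $7546.17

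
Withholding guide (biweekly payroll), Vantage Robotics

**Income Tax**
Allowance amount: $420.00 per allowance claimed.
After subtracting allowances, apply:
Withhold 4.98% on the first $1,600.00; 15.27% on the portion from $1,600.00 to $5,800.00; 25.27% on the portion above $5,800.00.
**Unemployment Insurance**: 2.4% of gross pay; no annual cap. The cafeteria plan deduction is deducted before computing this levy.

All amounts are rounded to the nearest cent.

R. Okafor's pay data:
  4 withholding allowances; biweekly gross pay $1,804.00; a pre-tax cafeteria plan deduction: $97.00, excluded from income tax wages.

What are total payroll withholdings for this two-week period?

$42.31

Income Tax: taxable = $1,804.00 − $97.00 − 4×$420.00 = $27.00
  4.98% × $27.00 = $1.34
Unemployment Insurance: 2.4% × $1,707.00 = $40.97
Total: $1.34 + $40.97 = $42.31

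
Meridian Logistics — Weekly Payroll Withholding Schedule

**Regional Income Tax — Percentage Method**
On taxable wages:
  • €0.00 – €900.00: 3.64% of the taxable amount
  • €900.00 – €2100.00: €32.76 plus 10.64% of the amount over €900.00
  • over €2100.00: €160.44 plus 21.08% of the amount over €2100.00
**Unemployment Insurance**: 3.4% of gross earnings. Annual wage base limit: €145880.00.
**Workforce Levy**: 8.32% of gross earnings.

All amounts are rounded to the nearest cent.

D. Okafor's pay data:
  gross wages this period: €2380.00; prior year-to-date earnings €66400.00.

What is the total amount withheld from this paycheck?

€498.40

Regional Income Tax: taxable = €2380.00
  €160.44 + 21.08% × (€2380.00 − €2100.00) = €160.44 + 21.08% × €280.00 = €219.46
Unemployment Insurance: 3.4% × €2380.00 = €80.92
Workforce Levy: 8.32% × €2380.00 = €198.02
Total: €219.46 + €80.92 + €198.02 = €498.40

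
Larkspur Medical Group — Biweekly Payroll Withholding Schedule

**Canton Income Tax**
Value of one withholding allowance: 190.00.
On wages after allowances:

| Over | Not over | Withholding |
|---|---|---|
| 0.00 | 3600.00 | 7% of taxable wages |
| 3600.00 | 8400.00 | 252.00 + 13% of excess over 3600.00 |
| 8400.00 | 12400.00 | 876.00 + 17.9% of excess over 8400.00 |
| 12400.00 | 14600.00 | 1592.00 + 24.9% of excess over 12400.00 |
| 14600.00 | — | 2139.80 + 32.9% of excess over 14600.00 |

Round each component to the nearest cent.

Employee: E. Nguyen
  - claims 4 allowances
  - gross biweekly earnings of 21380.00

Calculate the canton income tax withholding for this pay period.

Canton Income Tax: taxable = 21380.00 − 4×190.00 = 20620.00
  2139.80 + 32.9% × (20620.00 − 14600.00) = 2139.80 + 32.9% × 6020.00 = 4120.38

4120.38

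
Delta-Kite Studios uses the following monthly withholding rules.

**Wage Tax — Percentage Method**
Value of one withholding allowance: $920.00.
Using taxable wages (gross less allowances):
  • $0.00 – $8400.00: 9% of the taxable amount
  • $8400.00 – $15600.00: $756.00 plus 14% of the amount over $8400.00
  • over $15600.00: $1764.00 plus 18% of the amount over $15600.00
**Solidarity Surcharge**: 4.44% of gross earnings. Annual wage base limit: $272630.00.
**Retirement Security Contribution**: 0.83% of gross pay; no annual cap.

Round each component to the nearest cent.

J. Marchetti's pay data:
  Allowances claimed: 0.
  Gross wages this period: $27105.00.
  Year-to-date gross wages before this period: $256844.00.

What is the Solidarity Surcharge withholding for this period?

$700.90

Solidarity Surcharge: cap $272630.00 − YTD $256844.00 = $15786.00 subject; 4.44% × $15786.00 = $700.90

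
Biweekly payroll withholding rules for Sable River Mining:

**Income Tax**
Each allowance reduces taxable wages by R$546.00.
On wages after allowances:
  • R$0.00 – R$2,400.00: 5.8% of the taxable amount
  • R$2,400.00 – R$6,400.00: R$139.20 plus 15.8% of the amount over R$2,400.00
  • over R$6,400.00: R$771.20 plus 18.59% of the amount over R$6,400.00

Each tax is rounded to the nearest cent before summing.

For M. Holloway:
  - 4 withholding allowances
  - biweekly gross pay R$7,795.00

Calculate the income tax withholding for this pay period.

Income Tax: taxable = R$7,795.00 − 4×R$546.00 = R$5,611.00
  R$139.20 + 15.8% × (R$5,611.00 − R$2,400.00) = R$139.20 + 15.8% × R$3,211.00 = R$646.54

R$646.54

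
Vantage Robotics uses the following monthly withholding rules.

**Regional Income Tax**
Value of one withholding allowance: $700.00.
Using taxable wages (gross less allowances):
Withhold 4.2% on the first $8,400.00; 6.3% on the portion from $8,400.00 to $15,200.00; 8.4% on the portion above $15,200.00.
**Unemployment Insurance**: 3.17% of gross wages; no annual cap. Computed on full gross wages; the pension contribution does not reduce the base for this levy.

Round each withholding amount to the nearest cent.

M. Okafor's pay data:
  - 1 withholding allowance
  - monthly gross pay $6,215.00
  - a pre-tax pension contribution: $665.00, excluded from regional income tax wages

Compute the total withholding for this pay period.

Regional Income Tax: taxable = $6,215.00 − $665.00 − 1×$700.00 = $4,850.00
  4.2% × $4,850.00 = $203.70
Unemployment Insurance: 3.17% × $6,215.00 = $197.02
Total: $203.70 + $197.02 = $400.72

$400.72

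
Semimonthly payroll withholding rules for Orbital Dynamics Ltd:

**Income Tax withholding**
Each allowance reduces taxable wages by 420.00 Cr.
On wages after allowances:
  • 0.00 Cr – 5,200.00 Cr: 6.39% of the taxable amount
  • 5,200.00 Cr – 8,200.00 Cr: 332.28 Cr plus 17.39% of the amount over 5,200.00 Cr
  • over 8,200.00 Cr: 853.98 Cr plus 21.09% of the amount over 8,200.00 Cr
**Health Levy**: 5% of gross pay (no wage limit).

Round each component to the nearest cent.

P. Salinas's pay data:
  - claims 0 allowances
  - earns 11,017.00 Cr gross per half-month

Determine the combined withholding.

1,998.94 Cr

Income Tax: taxable = 11,017.00 Cr
  853.98 Cr + 21.09% × (11,017.00 Cr − 8,200.00 Cr) = 853.98 Cr + 21.09% × 2,817.00 Cr = 1,448.09 Cr
Health Levy: 5% × 11,017.00 Cr = 550.85 Cr
Total: 1,448.09 Cr + 550.85 Cr = 1,998.94 Cr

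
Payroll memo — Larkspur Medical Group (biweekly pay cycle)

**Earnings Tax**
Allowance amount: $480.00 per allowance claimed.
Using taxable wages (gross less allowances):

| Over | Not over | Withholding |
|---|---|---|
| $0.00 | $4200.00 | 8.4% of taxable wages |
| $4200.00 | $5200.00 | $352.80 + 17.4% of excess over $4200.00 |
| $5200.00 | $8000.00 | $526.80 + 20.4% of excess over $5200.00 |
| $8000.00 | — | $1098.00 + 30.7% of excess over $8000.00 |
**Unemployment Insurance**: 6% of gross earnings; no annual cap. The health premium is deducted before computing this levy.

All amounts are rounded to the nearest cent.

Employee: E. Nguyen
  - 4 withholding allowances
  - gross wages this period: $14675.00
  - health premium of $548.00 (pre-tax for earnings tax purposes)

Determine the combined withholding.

$3237.17

Earnings Tax: taxable = $14675.00 − $548.00 − 4×$480.00 = $12207.00
  $1098.00 + 30.7% × ($12207.00 − $8000.00) = $1098.00 + 30.7% × $4207.00 = $2389.55
Unemployment Insurance: 6% × $14127.00 = $847.62
Total: $2389.55 + $847.62 = $3237.17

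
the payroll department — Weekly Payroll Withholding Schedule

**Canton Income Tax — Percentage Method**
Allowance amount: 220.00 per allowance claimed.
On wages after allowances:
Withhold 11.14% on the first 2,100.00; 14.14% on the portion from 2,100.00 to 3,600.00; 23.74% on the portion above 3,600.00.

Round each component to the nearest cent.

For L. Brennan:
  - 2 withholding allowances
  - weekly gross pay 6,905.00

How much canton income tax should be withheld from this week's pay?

Canton Income Tax: taxable = 6,905.00 − 2×220.00 = 6,465.00
  446.04 + 23.74% × (6,465.00 − 3,600.00) = 446.04 + 23.74% × 2,865.00 = 1,126.19

1,126.19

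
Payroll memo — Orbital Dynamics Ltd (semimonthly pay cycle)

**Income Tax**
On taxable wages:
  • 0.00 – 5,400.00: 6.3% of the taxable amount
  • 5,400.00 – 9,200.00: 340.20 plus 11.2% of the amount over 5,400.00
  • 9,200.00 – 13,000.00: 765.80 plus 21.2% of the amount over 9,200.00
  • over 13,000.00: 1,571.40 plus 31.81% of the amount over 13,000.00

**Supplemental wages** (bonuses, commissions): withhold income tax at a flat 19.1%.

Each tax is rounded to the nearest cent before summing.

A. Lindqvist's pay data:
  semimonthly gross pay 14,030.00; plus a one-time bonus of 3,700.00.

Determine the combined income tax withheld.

2,605.74

Income Tax: taxable = 14,030.00
  1,571.40 + 31.81% × (14,030.00 − 13,000.00) = 1,571.40 + 31.81% × 1,030.00 = 1,899.04
Supplemental (19.1% flat on bonus): 19.1% × 3,700.00 = 706.70
Total income tax: 1,899.04 + 706.70 = 2,605.74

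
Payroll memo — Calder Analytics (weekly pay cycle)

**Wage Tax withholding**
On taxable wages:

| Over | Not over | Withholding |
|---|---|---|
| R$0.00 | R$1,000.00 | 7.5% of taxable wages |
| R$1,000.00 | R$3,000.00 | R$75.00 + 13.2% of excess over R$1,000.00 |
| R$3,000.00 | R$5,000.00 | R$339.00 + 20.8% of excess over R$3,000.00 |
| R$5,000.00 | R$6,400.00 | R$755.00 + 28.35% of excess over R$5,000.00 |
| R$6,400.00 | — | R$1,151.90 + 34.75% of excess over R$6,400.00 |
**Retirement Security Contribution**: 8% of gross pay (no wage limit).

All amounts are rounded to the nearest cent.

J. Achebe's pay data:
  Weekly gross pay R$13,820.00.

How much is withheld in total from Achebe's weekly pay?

R$4,835.95

Wage Tax: taxable = R$13,820.00
  R$1,151.90 + 34.75% × (R$13,820.00 − R$6,400.00) = R$1,151.90 + 34.75% × R$7,420.00 = R$3,730.35
Retirement Security Contribution: 8% × R$13,820.00 = R$1,105.60
Total: R$3,730.35 + R$1,105.60 = R$4,835.95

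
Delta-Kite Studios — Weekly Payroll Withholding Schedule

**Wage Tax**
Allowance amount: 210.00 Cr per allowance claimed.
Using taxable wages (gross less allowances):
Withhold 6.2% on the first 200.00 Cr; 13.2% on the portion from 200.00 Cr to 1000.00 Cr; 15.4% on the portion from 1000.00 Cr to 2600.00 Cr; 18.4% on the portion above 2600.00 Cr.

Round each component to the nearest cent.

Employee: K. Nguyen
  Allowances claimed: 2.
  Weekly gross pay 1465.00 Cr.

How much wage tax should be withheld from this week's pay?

124.93 Cr

Wage Tax: taxable = 1465.00 Cr − 2×210.00 Cr = 1045.00 Cr
  118.00 Cr + 15.4% × (1045.00 Cr − 1000.00 Cr) = 118.00 Cr + 15.4% × 45.00 Cr = 124.93 Cr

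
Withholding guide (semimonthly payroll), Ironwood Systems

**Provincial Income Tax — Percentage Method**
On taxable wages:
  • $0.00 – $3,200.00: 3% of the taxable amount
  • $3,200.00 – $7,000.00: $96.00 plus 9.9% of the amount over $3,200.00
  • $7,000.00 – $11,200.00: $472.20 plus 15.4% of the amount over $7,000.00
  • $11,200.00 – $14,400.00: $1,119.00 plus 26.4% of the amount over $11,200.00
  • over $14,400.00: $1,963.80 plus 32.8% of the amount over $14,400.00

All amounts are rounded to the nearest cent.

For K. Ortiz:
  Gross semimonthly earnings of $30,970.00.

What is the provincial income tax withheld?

$7,398.76

Provincial Income Tax: taxable = $30,970.00
  $1,963.80 + 32.8% × ($30,970.00 − $14,400.00) = $1,963.80 + 32.8% × $16,570.00 = $7,398.76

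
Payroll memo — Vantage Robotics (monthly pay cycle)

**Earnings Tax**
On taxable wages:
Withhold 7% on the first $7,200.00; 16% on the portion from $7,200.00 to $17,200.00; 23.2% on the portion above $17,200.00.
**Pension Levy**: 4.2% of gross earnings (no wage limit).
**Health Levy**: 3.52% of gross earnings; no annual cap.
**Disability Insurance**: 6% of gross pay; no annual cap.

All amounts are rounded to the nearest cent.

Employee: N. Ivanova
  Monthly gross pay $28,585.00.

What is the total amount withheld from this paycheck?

Earnings Tax: taxable = $28,585.00
  $2,104.00 + 23.2% × ($28,585.00 − $17,200.00) = $2,104.00 + 23.2% × $11,385.00 = $4,745.32
Pension Levy: 4.2% × $28,585.00 = $1,200.57
Health Levy: 3.52% × $28,585.00 = $1,006.19
Disability Insurance: 6% × $28,585.00 = $1,715.10
Total: $4,745.32 + $1,200.57 + $1,006.19 + $1,715.10 = $8,667.18

$8,667.18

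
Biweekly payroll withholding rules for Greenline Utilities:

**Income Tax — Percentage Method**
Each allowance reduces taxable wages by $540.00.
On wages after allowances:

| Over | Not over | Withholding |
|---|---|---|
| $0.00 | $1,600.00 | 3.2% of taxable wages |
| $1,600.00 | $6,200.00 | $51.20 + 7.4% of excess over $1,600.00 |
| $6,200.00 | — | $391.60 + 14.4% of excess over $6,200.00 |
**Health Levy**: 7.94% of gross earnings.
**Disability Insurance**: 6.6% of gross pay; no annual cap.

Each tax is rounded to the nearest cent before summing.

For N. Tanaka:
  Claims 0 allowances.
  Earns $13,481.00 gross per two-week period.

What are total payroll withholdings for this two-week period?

$3,400.20

Income Tax: taxable = $13,481.00
  $391.60 + 14.4% × ($13,481.00 − $6,200.00) = $391.60 + 14.4% × $7,281.00 = $1,440.06
Health Levy: 7.94% × $13,481.00 = $1,070.39
Disability Insurance: 6.6% × $13,481.00 = $889.75
Total: $1,440.06 + $1,070.39 + $889.75 = $3,400.20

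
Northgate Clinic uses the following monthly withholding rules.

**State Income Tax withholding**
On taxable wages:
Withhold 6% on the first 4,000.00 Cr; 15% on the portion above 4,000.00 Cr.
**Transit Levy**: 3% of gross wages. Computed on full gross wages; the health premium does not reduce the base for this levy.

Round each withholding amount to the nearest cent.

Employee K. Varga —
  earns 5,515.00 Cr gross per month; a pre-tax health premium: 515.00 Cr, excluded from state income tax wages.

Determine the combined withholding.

555.45 Cr

State Income Tax: taxable = 5,515.00 Cr − 515.00 Cr = 5,000.00 Cr
  240.00 Cr + 15% × (5,000.00 Cr − 4,000.00 Cr) = 240.00 Cr + 15% × 1,000.00 Cr = 390.00 Cr
Transit Levy: 3% × 5,515.00 Cr = 165.45 Cr
Total: 390.00 Cr + 165.45 Cr = 555.45 Cr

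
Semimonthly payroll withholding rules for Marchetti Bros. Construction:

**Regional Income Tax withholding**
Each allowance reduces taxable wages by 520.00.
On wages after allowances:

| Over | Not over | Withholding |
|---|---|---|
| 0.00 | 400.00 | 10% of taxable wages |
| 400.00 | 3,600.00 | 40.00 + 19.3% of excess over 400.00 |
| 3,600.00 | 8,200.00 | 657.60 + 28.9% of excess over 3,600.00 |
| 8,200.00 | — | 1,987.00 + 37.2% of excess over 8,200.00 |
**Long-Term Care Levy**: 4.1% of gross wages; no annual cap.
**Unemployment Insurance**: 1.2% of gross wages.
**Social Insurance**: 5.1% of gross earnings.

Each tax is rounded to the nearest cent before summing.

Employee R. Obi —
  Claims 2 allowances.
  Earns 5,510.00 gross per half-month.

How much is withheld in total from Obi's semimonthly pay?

Regional Income Tax: taxable = 5,510.00 − 2×520.00 = 4,470.00
  657.60 + 28.9% × (4,470.00 − 3,600.00) = 657.60 + 28.9% × 870.00 = 909.03
Long-Term Care Levy: 4.1% × 5,510.00 = 225.91
Unemployment Insurance: 1.2% × 5,510.00 = 66.12
Social Insurance: 5.1% × 5,510.00 = 281.01
Total: 909.03 + 225.91 + 66.12 + 281.01 = 1,482.07

1,482.07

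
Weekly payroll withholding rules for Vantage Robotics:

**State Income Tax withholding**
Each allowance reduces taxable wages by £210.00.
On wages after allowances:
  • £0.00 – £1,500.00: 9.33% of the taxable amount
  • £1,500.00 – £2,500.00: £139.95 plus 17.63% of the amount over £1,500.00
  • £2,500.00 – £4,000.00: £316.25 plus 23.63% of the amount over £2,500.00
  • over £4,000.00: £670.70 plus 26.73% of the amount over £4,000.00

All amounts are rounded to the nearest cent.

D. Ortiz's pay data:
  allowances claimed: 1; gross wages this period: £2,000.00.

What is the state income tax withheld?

State Income Tax: taxable = £2,000.00 − 1×£210.00 = £1,790.00
  £139.95 + 17.63% × (£1,790.00 − £1,500.00) = £139.95 + 17.63% × £290.00 = £191.08

£191.08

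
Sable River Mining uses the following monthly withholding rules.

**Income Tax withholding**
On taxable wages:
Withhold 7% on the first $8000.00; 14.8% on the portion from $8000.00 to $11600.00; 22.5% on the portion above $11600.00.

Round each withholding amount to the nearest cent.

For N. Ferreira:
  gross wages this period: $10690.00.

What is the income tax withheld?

$958.12

Income Tax: taxable = $10690.00
  $560.00 + 14.8% × ($10690.00 − $8000.00) = $560.00 + 14.8% × $2690.00 = $958.12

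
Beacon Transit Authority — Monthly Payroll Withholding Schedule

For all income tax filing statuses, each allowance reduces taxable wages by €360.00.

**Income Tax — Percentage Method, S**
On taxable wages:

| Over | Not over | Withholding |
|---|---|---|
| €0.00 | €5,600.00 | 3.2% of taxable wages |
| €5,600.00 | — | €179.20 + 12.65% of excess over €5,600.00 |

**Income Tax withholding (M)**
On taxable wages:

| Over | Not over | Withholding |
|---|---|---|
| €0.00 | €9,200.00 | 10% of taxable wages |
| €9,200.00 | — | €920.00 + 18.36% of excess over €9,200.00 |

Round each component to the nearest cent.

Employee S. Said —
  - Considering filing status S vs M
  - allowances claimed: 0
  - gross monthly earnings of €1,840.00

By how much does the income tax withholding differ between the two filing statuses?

Income Tax (S): taxable = €1,840.00
  3.2% × €1,840.00 = €58.88
Income Tax (M): taxable = €1,840.00
  10% × €1,840.00 = €184.00
Difference: |€58.88 − €184.00| = €125.12 (higher under M)

€125.12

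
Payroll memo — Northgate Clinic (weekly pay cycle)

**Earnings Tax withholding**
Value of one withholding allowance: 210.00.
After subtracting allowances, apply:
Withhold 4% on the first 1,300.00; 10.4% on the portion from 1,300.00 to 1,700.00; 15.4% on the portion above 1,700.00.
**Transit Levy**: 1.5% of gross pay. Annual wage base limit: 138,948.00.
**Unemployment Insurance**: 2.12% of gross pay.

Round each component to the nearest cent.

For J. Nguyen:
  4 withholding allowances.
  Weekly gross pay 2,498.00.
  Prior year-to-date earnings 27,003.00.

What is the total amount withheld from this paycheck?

179.66

Earnings Tax: taxable = 2,498.00 − 4×210.00 = 1,658.00
  52.00 + 10.4% × (1,658.00 − 1,300.00) = 52.00 + 10.4% × 358.00 = 89.23
Transit Levy: 1.5% × 2,498.00 = 37.47
Unemployment Insurance: 2.12% × 2,498.00 = 52.96
Total: 89.23 + 37.47 + 52.96 = 179.66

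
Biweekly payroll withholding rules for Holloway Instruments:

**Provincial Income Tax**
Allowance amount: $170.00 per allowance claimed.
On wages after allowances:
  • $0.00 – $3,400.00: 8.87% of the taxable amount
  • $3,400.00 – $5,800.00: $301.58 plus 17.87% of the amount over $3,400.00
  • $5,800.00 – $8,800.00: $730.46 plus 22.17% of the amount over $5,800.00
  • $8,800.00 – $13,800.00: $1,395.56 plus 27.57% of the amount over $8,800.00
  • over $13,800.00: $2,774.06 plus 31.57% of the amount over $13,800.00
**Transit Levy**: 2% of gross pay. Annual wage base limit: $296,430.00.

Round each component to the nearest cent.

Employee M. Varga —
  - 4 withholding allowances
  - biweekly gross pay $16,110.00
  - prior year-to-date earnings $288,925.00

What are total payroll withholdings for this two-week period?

Provincial Income Tax: taxable = $16,110.00 − 4×$170.00 = $15,430.00
  $2,774.06 + 31.57% × ($15,430.00 − $13,800.00) = $2,774.06 + 31.57% × $1,630.00 = $3,288.65
Transit Levy: cap $296,430.00 − YTD $288,925.00 = $7,505.00 subject; 2% × $7,505.00 = $150.10
Total: $3,288.65 + $150.10 = $3,438.75

$3,438.75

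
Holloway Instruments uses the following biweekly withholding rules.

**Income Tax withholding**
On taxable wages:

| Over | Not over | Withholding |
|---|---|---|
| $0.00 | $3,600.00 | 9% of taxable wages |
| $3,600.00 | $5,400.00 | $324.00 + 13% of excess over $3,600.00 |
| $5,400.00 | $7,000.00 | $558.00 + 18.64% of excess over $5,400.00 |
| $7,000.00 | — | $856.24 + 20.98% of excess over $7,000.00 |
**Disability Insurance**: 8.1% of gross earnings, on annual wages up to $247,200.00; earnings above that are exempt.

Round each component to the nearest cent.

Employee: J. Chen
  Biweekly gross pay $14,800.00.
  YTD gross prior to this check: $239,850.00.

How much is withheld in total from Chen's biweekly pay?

$3,088.03

Income Tax: taxable = $14,800.00
  $856.24 + 20.98% × ($14,800.00 − $7,000.00) = $856.24 + 20.98% × $7,800.00 = $2,492.68
Disability Insurance: cap $247,200.00 − YTD $239,850.00 = $7,350.00 subject; 8.1% × $7,350.00 = $595.35
Total: $2,492.68 + $595.35 = $3,088.03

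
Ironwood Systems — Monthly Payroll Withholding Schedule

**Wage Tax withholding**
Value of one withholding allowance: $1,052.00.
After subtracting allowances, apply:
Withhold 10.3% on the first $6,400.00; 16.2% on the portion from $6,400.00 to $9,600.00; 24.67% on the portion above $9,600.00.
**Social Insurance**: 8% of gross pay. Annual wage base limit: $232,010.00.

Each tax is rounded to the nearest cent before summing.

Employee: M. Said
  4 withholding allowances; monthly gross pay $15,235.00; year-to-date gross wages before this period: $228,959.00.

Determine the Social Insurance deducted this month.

Social Insurance: cap $232,010.00 − YTD $228,959.00 = $3,051.00 subject; 8% × $3,051.00 = $244.08

$244.08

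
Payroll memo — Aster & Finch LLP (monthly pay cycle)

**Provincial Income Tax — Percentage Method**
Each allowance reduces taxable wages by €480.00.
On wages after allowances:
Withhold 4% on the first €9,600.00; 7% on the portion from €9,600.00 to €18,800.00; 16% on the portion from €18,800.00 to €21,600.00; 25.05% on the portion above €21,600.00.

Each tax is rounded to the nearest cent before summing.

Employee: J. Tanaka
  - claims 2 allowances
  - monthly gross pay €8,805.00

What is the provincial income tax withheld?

€313.80

Provincial Income Tax: taxable = €8,805.00 − 2×€480.00 = €7,845.00
  4% × €7,845.00 = €313.80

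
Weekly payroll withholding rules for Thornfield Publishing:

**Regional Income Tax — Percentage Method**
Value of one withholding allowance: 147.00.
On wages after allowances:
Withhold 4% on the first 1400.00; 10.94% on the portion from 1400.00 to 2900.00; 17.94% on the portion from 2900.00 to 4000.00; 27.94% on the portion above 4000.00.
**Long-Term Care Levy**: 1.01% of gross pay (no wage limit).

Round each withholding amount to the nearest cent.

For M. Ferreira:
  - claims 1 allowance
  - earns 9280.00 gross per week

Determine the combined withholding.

Regional Income Tax: taxable = 9280.00 − 1×147.00 = 9133.00
  417.44 + 27.94% × (9133.00 − 4000.00) = 417.44 + 27.94% × 5133.00 = 1851.60
Long-Term Care Levy: 1.01% × 9280.00 = 93.73
Total: 1851.60 + 93.73 = 1945.33

1945.33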